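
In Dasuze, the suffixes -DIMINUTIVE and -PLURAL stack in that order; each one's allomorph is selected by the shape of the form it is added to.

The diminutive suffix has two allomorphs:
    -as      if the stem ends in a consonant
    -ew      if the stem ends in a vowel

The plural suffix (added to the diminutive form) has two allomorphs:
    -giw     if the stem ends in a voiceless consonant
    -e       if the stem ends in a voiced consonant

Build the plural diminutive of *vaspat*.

vaspatasgiw

*vaspat* — final sound /t/ (a consonant) → -as → *vaspatas*.
The final consonant of the diminutive form *vaspatas* is /s/, which is voiceless, so the plural suffix is -giw, giving *vaspatasgiw*.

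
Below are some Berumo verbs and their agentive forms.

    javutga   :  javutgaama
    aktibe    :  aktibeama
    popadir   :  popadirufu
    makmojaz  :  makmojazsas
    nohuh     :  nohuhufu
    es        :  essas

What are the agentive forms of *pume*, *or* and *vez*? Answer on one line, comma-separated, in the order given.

The pattern is sibilance of the final sound: -sas when the stem ends in a sibilant (*makmojaz*, *es*); -ufu when the stem ends in a non-sibilant consonant (*popadir*, *nohuh*); -ama when the stem ends in a vowel (*javutga*, *aktibe*).
*pume*: final sound = /e/, a vowel → -ama → *pumeama*.
Since the final sound of *or* is /r/ (a non-sibilant consonant), it takes -ufu, giving *orufu*.
The final sound of *vez* is /z/, which is a sibilant, so the suffix is -sas, giving *vezsas*.

pumeama, orufu, vezsas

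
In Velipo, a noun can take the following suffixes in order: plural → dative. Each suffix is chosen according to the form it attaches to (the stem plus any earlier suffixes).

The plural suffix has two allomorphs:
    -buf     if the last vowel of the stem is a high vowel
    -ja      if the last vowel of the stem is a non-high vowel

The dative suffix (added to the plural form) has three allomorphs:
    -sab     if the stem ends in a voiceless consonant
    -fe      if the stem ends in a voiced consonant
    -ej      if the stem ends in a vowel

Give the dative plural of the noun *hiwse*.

hiwsejaej

*hiwse* — last vowel /e/ (a non-high vowel) → -ja → *hiwseja*.
The plural form *hiwseja* — final sound /a/ (a vowel) → -ej → *hiwsejaej*.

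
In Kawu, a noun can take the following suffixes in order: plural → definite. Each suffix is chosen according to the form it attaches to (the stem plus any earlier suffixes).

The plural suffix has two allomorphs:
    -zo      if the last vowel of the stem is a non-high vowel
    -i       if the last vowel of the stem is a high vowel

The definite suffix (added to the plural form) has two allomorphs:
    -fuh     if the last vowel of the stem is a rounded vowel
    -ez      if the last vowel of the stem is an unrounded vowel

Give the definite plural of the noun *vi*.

Since the last vowel of *vi* is /i/ (a high vowel), it takes -i, giving *vii*.
The last vowel of the plural form *vii* is /i/, which is an unrounded vowel, so the definite suffix is -ez, giving *viiez*.

viiez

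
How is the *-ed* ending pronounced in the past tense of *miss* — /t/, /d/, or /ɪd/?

/t/

The stem *miss* ends in a voiceless consonant other than /t/.
The -ed suffix is realized as /ɪd/ after /t, d/; as /t/ after other voiceless consonants; and as /d/ after other voiced sounds.
So -ed on *miss* is pronounced /t/.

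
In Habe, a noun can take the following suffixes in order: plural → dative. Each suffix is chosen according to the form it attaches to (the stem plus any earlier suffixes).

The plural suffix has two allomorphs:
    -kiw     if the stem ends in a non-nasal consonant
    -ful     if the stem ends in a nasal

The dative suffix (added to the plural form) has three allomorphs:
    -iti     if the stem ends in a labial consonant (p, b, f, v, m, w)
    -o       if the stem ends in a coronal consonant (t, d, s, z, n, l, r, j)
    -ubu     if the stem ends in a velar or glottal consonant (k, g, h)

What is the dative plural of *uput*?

*uput*: final consonant = /t/, non-nasal → -kiw → *uputkiw*.
The final consonant of the plural form *uputkiw* is /w/, which is labial, so the dative suffix is -iti, giving *uputkiwiti*.

uputkiwiti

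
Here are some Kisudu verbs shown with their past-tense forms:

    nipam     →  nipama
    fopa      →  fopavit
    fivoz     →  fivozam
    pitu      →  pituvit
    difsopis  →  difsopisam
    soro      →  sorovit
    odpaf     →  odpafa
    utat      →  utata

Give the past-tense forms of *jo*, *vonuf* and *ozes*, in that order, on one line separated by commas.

The suffix is conditioned by the final sound: -am when the stem ends in a sibilant (*fivoz*, *difsopis*); -a when the stem ends in a non-sibilant consonant (*nipam*, *odpaf*, *utat*); -vit when the stem ends in a vowel (*fopa*, *pitu*, *soro*).
The final sound of *jo* is /o/, which is a vowel, so the suffix is -vit, giving *jovit*.
The final sound of *vonuf* is /f/, which is a non-sibilant consonant, so the suffix is -a, giving *vonufa*.
*ozes*: final sound = /s/, a sibilant → -am → *ozesam*.

jovit, vonufa, ozesam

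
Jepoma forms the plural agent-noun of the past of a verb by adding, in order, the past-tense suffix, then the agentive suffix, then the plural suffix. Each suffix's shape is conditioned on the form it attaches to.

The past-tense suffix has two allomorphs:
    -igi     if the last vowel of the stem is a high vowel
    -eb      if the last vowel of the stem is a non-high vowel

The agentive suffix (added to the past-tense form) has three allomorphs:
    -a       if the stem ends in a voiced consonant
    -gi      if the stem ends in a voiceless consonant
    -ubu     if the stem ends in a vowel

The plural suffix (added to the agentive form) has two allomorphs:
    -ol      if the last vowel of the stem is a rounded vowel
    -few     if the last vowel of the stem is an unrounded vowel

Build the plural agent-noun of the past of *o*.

oebafew

Since the last vowel of *o* is /o/ (a non-high vowel), it takes -eb, giving *oeb*.
The past-tense form *oeb* — final sound /b/ (a voiced consonant) → -a → *oeba*.
The agentive form *oeba*: last vowel = /a/, an unrounded vowel → -few → *oebafew*.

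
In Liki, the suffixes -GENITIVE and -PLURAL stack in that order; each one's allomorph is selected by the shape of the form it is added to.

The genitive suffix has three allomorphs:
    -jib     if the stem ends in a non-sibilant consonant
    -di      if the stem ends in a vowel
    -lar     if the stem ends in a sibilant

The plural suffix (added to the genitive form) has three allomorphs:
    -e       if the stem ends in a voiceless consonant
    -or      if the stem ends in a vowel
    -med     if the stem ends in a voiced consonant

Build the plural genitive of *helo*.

Since the final sound of *helo* is /o/ (a vowel), it takes -di, giving *helodi*.
The final sound of the genitive form *helodi* is /i/, which is a vowel, so the plural suffix is -or, giving *helodior*.

helodior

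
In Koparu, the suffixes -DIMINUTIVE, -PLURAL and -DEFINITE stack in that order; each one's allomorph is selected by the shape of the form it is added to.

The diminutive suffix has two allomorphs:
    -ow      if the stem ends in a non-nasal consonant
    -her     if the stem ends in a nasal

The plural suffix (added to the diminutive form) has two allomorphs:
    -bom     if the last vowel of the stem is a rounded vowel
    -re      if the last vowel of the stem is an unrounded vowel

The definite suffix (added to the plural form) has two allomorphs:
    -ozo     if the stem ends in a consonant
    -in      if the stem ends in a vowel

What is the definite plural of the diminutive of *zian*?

zianherrein

Since the final consonant of *zian* is /n/ (a nasal), it takes -her, giving *zianher*.
Since the last vowel of the diminutive form *zianher* is /e/ (an unrounded vowel), it takes -re, giving *zianherre*.
The plural form *zianherre* — final sound /e/ (a vowel) → -in → *zianherrein*.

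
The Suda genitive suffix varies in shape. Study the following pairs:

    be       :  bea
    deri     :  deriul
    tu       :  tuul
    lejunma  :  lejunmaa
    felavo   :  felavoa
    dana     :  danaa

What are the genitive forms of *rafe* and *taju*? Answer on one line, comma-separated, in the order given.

The suffix is conditioned by the last vowel: -ul when the last vowel of the stem is a high vowel (*deri*, *tu*); -a when the last vowel of the stem is a non-high vowel (*be*, *lejunma*, *felavo*, *dana*).
The last vowel of *rafe* is /e/, which is a non-high vowel, so the suffix is -a, giving *rafea*.
*taju* — last vowel /u/ (a high vowel) → -ul → *tajuul*.

rafea, tajuul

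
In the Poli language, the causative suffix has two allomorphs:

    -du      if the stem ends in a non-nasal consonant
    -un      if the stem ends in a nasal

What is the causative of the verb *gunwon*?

*gunwon*: final consonant = /n/, a nasal → -un → *gunwonun*.

gunwonun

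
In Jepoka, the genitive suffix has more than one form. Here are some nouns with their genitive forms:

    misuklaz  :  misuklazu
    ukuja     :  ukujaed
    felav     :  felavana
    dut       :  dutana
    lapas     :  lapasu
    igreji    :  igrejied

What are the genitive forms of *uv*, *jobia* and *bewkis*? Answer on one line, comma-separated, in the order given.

uvana, jobiaed, bewkisu

The alternation tracks the final sound of the stem — -u when the stem ends in a sibilant (*misuklaz*, *lapas*); -ana when the stem ends in a non-sibilant consonant (*felav*, *dut*); -ed when the stem ends in a vowel (*ukuja*, *igreji*).
*uv* — final sound /v/ (a non-sibilant consonant) → -ana → *uvana*.
The final sound of *jobia* is /a/, which is a vowel, so the suffix is -ed, giving *jobiaed*.
The final sound of *bewkis* is /s/, which is a sibilant, so the suffix is -u, giving *bewkisu*.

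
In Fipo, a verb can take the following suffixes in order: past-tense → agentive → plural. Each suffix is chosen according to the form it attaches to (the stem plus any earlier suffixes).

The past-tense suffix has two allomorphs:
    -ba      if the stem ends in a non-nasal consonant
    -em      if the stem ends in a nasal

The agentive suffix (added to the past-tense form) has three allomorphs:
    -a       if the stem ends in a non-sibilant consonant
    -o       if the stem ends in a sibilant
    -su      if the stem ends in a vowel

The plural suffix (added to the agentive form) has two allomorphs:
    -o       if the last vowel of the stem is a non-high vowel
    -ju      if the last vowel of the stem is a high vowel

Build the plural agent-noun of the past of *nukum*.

nukumemao

*nukum* — final consonant /m/ (a nasal) → -em → *nukumem*.
The past-tense form *nukumem* — final sound /m/ (a non-sibilant consonant) → -a → *nukumema*.
The last vowel of the agentive form *nukumema* is /a/, which is a non-high vowel, so the plural suffix is -o, giving *nukumemao*.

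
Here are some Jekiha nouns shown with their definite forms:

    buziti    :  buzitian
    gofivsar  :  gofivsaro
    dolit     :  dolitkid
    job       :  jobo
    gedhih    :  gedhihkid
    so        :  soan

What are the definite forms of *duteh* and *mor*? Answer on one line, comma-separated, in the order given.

Looking at the final sound of each stem: -kid when the stem ends in a voiceless consonant (*dolit*, *gedhih*); -o when the stem ends in a voiced consonant (*gofivsar*, *job*); -an when the stem ends in a vowel (*buziti*, *so*).
The final sound of *duteh* is /h/, which is a voiceless consonant, so the suffix is -kid, giving *dutehkid*.
The final sound of *mor* is /r/, which is a voiced consonant, so the suffix is -o, giving *moro*.

dutehkid, moro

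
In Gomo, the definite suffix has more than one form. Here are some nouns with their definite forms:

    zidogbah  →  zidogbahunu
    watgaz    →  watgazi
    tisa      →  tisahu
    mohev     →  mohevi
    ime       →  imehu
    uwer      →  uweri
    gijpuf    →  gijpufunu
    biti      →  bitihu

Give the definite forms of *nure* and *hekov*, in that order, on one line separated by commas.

Looking at the final sound of each stem: -unu when the stem ends in a voiceless consonant (*zidogbah*, *gijpuf*); -i when the stem ends in a voiced consonant (*watgaz*, *mohev*, *uwer*); -hu when the stem ends in a vowel (*tisa*, *ime*, *biti*).
*nure* — final sound /e/ (a vowel) → -hu → *nurehu*.
*hekov*: final sound = /v/, a voiced consonant → -i → *hekovi*.

nurehu, hekovi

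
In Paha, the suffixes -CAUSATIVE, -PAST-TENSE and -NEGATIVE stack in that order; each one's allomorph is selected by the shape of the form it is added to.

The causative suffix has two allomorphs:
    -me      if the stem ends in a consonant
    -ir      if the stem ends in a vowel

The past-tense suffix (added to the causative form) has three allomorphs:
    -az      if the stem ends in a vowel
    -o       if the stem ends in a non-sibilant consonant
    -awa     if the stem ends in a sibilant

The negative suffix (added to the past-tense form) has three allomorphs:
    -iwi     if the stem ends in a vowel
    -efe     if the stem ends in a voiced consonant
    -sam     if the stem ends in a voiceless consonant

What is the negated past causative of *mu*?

The final sound of *mu* is /u/, which is a vowel, so the causative suffix is -ir, giving *muir*.
The causative form *muir* — final sound /r/ (a non-sibilant consonant) → -o → *muiro*.
The past-tense form *muiro*: final sound = /o/, a vowel → -iwi → *muiroiwi*.

muiroiwi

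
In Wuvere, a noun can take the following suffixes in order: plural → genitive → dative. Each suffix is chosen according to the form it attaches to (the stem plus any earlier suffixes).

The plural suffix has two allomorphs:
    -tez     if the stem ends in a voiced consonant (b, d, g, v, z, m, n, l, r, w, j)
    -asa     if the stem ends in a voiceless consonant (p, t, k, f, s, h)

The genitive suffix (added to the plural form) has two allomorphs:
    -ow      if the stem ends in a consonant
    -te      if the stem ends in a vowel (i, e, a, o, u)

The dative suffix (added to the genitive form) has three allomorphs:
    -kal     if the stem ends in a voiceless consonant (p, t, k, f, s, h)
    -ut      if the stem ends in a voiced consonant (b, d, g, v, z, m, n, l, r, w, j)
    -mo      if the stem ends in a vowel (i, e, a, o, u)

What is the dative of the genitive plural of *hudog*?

Since the final consonant of *hudog* is /g/ (voiced), it takes -tez, giving *hudogtez*.
The plural form *hudogtez*: final sound = /z/, a consonant → -ow → *hudogtezow*.
Since the final sound of the genitive form *hudogtezow* is /w/ (a voiced consonant), it takes -ut, giving *hudogtezowut*.

hudogtezowut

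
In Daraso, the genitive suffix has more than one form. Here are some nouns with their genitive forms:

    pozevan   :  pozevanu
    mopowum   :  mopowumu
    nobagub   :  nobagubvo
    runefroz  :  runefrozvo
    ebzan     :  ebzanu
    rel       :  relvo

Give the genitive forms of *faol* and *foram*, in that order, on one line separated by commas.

faolvo, foramu

Looking at the final consonant of each stem: -u when the stem ends in a nasal (*pozevan*, *mopowum*, *ebzan*); -vo when the stem ends in a non-nasal consonant (*nobagub*, *runefroz*, *rel*).
*faol*: final consonant = /l/, non-nasal → -vo → *faolvo*.
*foram*: final consonant = /m/, a nasal → -u → *foramu*.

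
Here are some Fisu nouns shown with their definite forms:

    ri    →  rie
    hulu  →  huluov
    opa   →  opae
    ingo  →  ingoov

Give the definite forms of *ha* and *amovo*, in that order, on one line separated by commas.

The pattern is rounding harmony: -ov when the last vowel of the stem is a rounded vowel (*hulu*, *ingo*); -e when the last vowel of the stem is an unrounded vowel (*ri*, *opa*).
The last vowel of *ha* is /a/, which is an unrounded vowel, so the suffix is -e, giving *hae*.
Since the last vowel of *amovo* is /o/ (a rounded vowel), it takes -ov, giving *amovoov*.

hae, amovoov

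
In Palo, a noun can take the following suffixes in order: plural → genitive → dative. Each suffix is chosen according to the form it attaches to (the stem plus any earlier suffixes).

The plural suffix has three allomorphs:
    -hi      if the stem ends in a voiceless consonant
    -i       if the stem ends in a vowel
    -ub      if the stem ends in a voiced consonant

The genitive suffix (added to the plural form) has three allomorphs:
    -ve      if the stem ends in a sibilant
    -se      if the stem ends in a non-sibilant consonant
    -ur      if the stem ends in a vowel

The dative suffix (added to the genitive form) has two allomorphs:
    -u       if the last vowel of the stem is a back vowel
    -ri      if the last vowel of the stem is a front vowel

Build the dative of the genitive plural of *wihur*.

wihurubseri

Since the final sound of *wihur* is /r/ (a voiced consonant), it takes -ub, giving *wihurub*.
The final sound of the plural form *wihurub* is /b/, which is a non-sibilant consonant, so the genitive suffix is -se, giving *wihurubse*.
The genitive form *wihurubse* — last vowel /e/ (a front vowel) → -ri → *wihurubseri*.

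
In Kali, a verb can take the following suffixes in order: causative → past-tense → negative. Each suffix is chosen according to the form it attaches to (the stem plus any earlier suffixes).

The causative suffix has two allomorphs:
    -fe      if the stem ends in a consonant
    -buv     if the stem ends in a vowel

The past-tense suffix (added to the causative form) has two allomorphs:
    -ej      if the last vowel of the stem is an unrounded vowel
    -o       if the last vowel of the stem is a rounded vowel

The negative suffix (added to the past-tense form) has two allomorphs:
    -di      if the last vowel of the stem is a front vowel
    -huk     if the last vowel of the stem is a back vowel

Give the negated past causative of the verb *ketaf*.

ketaffeejdi

The final sound of *ketaf* is /f/, which is a consonant, so the causative suffix is -fe, giving *ketaffe*.
Since the last vowel of the causative form *ketaffe* is /e/ (an unrounded vowel), it takes -ej, giving *ketaffeej*.
Since the last vowel of the past-tense form *ketaffeej* is /e/ (a front vowel), it takes -di, giving *ketaffeejdi*.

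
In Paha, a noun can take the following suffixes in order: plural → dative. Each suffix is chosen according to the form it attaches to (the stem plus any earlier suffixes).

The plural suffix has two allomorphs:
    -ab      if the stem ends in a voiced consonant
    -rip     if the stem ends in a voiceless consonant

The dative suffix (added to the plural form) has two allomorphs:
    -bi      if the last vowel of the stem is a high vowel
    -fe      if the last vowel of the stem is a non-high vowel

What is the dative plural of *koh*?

kohripbi

*koh*: final consonant = /h/, voiceless → -rip → *kohrip*.
Since the last vowel of the plural form *kohrip* is /i/ (a high vowel), it takes -bi, giving *kohripbi*.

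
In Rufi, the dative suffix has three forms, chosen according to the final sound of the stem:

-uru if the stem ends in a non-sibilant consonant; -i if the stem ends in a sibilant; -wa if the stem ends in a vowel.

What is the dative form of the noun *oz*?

*oz* — final sound /z/ (a sibilant) → -i → *ozi*.

ozi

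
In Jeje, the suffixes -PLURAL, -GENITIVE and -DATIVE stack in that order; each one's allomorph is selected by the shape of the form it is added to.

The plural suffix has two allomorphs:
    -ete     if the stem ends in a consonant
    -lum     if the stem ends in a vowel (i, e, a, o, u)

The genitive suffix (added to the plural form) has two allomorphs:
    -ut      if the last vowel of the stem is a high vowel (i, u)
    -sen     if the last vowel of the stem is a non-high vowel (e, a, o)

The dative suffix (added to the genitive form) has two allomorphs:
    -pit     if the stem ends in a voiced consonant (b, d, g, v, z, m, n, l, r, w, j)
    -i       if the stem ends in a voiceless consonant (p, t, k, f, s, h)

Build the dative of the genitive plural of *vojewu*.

vojewulumuti

Since the final sound of *vojewu* is /u/ (a vowel), it takes -lum, giving *vojewulum*.
The plural form *vojewulum* — last vowel /u/ (a high vowel) → -ut → *vojewulumut*.
The genitive form *vojewulumut*: final consonant = /t/, voiceless → -i → *vojewulumuti*.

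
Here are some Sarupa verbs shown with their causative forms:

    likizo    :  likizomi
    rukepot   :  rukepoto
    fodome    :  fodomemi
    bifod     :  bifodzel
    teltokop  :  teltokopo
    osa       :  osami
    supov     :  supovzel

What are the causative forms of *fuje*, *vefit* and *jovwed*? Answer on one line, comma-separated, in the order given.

fujemi, vefito, jovwedzel

The alternation tracks the final sound of the stem — -o when the stem ends in a voiceless consonant (*rukepot*, *teltokop*); -zel when the stem ends in a voiced consonant (*bifod*, *supov*); -mi when the stem ends in a vowel (*likizo*, *fodome*, *osa*).
Since the final sound of *fuje* is /e/ (a vowel), it takes -mi, giving *fujemi*.
Since the final sound of *vefit* is /t/ (a voiceless consonant), it takes -o, giving *vefito*.
*jovwed*: final sound = /d/, a voiced consonant → -zel → *jovwedzel*.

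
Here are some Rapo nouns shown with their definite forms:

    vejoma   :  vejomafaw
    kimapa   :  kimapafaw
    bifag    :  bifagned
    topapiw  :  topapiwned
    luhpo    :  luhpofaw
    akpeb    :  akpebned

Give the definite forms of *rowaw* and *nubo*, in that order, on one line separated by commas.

rowawned, nubofaw

Looking at the final sound of each stem: -ned when the stem ends in a consonant (*bifag*, *topapiw*, *akpeb*); -faw when the stem ends in a vowel (*vejoma*, *kimapa*, *luhpo*).
*rowaw*: final sound = /w/, a consonant → -ned → *rowawned*.
*nubo* — final sound /o/ (a vowel) → -faw → *nubofaw*.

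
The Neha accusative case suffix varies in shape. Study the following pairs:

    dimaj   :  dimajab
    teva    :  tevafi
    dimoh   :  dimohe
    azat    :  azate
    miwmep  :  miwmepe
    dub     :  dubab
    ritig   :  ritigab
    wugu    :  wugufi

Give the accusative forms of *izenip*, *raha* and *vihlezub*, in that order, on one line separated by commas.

The suffix is conditioned by the final sound: -e when the stem ends in a voiceless consonant (*dimoh*, *azat*, *miwmep*); -ab when the stem ends in a voiced consonant (*dimaj*, *dub*, *ritig*); -fi when the stem ends in a vowel (*teva*, *wugu*).
*izenip* — final sound /p/ (a voiceless consonant) → -e → *izenipe*.
Since the final sound of *raha* is /a/ (a vowel), it takes -fi, giving *rahafi*.
*vihlezub*: final sound = /b/, a voiced consonant → -ab → *vihlezubab*.

izenipe, rahafi, vihlezubab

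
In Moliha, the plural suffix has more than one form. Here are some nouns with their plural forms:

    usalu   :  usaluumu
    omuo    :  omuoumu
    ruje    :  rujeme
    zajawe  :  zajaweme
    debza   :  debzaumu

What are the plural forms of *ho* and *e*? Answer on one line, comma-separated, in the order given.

The alternation tracks the last vowel of the stem — -me when the last vowel of the stem is a front vowel (*ruje*, *zajawe*); -umu when the last vowel of the stem is a back vowel (*usalu*, *omuo*, *debza*).
The last vowel of *ho* is /o/, which is a back vowel, so the suffix is -umu, giving *houmu*.
*e* — last vowel /e/ (a front vowel) → -me → *eme*.

houmu, eme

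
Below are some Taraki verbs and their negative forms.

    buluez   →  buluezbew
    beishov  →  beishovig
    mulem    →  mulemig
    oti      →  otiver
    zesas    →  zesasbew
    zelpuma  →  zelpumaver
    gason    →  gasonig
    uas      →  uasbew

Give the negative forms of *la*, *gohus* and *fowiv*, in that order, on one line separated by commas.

laver, gohusbew, fowivig

Looking at the final sound of each stem: -bew when the stem ends in a sibilant (*buluez*, *zesas*, *uas*); -ig when the stem ends in a non-sibilant consonant (*beishov*, *mulem*, *gason*); -ver when the stem ends in a vowel (*oti*, *zelpuma*).
*la* — final sound /a/ (a vowel) → -ver → *laver*.
Since the final sound of *gohus* is /s/ (a sibilant), it takes -bew, giving *gohusbew*.
*fowiv* — final sound /v/ (a non-sibilant consonant) → -ig → *fowivig*.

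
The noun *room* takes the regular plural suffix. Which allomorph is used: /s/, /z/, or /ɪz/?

/z/

The stem *room* ends in a voiced non-sibilant sound.
The plural suffix surfaces as /ɪz/ after sibilants, /s/ after other voiceless consonants, and /z/ after other voiced sounds.
So the plural -s on *room* is pronounced /z/.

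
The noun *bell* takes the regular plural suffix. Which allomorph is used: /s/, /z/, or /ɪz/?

/z/

The stem *bell* ends in a voiced non-sibilant sound.
The plural suffix surfaces as /ɪz/ after sibilants, /s/ after other voiceless consonants, and /z/ after other voiced sounds.
So the plural -s on *bell* is pronounced /z/.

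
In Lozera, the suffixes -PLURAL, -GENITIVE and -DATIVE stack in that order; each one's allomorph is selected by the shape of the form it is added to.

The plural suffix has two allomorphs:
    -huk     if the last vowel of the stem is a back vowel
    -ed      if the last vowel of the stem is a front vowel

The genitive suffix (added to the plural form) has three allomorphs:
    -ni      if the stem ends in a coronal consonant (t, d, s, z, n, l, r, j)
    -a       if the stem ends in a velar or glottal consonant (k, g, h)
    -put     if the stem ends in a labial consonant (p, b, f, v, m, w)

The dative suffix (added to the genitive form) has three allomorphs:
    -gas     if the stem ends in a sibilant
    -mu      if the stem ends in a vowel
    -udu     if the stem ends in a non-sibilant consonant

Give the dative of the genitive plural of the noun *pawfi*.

pawfiednimu

*pawfi*: last vowel = /i/, a front vowel → -ed → *pawfied*.
The final consonant of the plural form *pawfied* is /d/, which is coronal, so the genitive suffix is -ni, giving *pawfiedni*.
The genitive form *pawfiedni*: final sound = /i/, a vowel → -mu → *pawfiednimu*.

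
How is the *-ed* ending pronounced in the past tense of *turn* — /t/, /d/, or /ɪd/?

The stem *turn* ends in a voiced sound other than /d/.
The -ed suffix is realized as /ɪd/ after /t, d/; as /t/ after other voiceless consonants; and as /d/ after other voiced sounds.
So -ed on *turn* is pronounced /d/.

/d/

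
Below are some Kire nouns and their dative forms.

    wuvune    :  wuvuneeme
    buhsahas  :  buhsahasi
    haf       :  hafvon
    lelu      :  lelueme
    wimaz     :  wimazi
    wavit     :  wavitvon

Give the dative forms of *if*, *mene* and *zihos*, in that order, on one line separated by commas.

ifvon, meneeme, zihosi

The alternation tracks the final sound of the stem — -i when the stem ends in a sibilant (*buhsahas*, *wimaz*); -von when the stem ends in a non-sibilant consonant (*haf*, *wavit*); -eme when the stem ends in a vowel (*wuvune*, *lelu*).
Since the final sound of *if* is /f/ (a non-sibilant consonant), it takes -von, giving *ifvon*.
The final sound of *mene* is /e/, which is a vowel, so the suffix is -eme, giving *meneeme*.
Since the final sound of *zihos* is /s/ (a sibilant), it takes -i, giving *zihosi*.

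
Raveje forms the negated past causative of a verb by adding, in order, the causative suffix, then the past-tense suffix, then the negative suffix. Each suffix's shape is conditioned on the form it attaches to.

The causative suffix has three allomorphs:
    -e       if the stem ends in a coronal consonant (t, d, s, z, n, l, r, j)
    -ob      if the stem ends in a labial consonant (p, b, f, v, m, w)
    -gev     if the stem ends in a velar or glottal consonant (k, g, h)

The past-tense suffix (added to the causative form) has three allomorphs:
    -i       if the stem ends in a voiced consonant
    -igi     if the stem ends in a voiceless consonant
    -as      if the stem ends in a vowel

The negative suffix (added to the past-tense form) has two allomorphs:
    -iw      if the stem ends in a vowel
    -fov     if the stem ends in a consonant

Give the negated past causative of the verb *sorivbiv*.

The final consonant of *sorivbiv* is /v/, which is labial, so the causative suffix is -ob, giving *sorivbivob*.
The causative form *sorivbivob*: final sound = /b/, a voiced consonant → -i → *sorivbivobi*.
The past-tense form *sorivbivobi* — final sound /i/ (a vowel) → -iw → *sorivbivobiiw*.

sorivbivobiiw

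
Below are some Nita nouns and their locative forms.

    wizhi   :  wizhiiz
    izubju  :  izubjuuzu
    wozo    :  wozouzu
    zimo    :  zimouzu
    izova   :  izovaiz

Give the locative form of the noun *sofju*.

sofjuuzu

Looking at the last vowel of each stem: -uzu when the last vowel of the stem is a rounded vowel (*izubju*, *wozo*, *zimo*); -iz when the last vowel of the stem is an unrounded vowel (*wizhi*, *izova*).
*sofju* — last vowel /u/ (a rounded vowel) → -uzu → *sofjuuzu*.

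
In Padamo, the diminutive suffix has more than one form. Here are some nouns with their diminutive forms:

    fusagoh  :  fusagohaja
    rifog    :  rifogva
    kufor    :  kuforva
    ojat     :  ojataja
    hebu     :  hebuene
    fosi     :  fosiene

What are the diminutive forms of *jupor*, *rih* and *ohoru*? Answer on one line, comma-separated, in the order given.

The pattern is voicing of the final sound: -aja when the stem ends in a voiceless consonant (*fusagoh*, *ojat*); -va when the stem ends in a voiced consonant (*rifog*, *kufor*); -ene when the stem ends in a vowel (*hebu*, *fosi*).
*jupor* — final sound /r/ (a voiced consonant) → -va → *juporva*.
The final sound of *rih* is /h/, which is a voiceless consonant, so the suffix is -aja, giving *rihaja*.
*ohoru* — final sound /u/ (a vowel) → -ene → *ohoruene*.

juporva, rihaja, ohoruene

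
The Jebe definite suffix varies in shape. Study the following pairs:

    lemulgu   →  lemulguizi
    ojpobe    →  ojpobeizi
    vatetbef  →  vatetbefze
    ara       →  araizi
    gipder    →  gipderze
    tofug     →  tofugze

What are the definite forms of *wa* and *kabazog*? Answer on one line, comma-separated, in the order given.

waizi, kabazogze

Looking at the final sound of each stem: -ze when the stem ends in a consonant (*vatetbef*, *gipder*, *tofug*); -izi when the stem ends in a vowel (*lemulgu*, *ojpobe*, *ara*).
The final sound of *wa* is /a/, which is a vowel, so the suffix is -izi, giving *waizi*.
*kabazog* — final sound /g/ (a consonant) → -ze → *kabazogze*.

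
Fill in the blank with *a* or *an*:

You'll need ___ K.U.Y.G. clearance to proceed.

The indefinite article is chosen by the initial *sound* of the following word, not its spelling.
The initialism *K.U.Y.G.* is read letter by letter; the first letter, K, is pronounced /keɪ/, which begins with a consonant sound.
So the article is *a*: You'll need a K.U.Y.G. clearance to proceed.

a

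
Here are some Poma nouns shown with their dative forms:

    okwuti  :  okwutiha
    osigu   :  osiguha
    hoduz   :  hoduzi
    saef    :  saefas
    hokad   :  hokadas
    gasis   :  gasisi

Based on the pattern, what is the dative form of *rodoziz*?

The alternation tracks the final sound of the stem — -i when the stem ends in a sibilant (*hoduz*, *gasis*); -as when the stem ends in a non-sibilant consonant (*saef*, *hokad*); -ha when the stem ends in a vowel (*okwuti*, *osigu*).
*rodoziz*: final sound = /z/, a sibilant → -i → *rodozizi*.

rodozizi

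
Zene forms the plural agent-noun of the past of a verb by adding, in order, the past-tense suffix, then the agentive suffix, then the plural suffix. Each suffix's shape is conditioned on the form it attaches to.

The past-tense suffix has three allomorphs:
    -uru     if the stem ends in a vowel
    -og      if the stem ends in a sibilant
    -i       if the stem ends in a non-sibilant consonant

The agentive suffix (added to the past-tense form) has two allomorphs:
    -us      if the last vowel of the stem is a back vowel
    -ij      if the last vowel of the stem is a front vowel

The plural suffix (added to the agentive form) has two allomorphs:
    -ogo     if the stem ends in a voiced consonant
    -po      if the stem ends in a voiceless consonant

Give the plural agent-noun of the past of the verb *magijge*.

magijgeuruuspo

The final sound of *magijge* is /e/, which is a vowel, so the past-tense suffix is -uru, giving *magijgeuru*.
The last vowel of the past-tense form *magijgeuru* is /u/, which is a back vowel, so the agentive suffix is -us, giving *magijgeuruus*.
The agentive form *magijgeuruus* — final consonant /s/ (voiceless) → -po → *magijgeuruuspo*.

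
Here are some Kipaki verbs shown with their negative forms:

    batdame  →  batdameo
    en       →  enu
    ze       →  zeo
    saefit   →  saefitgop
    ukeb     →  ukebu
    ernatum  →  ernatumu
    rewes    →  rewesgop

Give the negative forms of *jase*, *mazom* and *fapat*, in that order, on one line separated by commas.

The alternation tracks the final sound of the stem — -gop when the stem ends in a voiceless consonant (*saefit*, *rewes*); -u when the stem ends in a voiced consonant (*en*, *ukeb*, *ernatum*); -o when the stem ends in a vowel (*batdame*, *ze*).
*jase*: final sound = /e/, a vowel → -o → *jaseo*.
The final sound of *mazom* is /m/, which is a voiced consonant, so the suffix is -u, giving *mazomu*.
Since the final sound of *fapat* is /t/ (a voiceless consonant), it takes -gop, giving *fapatgop*.

jaseo, mazomu, fapatgop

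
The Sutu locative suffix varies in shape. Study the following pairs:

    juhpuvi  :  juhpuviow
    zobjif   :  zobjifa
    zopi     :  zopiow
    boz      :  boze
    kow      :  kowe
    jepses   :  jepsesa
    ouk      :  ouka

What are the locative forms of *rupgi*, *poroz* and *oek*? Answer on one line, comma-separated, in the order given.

The alternation tracks the final sound of the stem — -a when the stem ends in a voiceless consonant (*zobjif*, *jepses*, *ouk*); -e when the stem ends in a voiced consonant (*boz*, *kow*); -ow when the stem ends in a vowel (*juhpuvi*, *zopi*).
Since the final sound of *rupgi* is /i/ (a vowel), it takes -ow, giving *rupgiow*.
*poroz*: final sound = /z/, a voiced consonant → -e → *poroze*.
*oek* — final sound /k/ (a voiceless consonant) → -a → *oeka*.

rupgiow, poroze, oeka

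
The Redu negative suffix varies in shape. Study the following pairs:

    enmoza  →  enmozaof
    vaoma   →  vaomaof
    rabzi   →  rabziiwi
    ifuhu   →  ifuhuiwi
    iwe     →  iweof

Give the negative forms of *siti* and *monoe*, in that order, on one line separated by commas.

sitiiwi, monoeof

The suffix is conditioned by the last vowel: -iwi when the last vowel of the stem is a high vowel (*rabzi*, *ifuhu*); -of when the last vowel of the stem is a non-high vowel (*enmoza*, *vaoma*, *iwe*).
*siti*: last vowel = /i/, a high vowel → -iwi → *sitiiwi*.
*monoe* — last vowel /e/ (a non-high vowel) → -of → *monoeof*.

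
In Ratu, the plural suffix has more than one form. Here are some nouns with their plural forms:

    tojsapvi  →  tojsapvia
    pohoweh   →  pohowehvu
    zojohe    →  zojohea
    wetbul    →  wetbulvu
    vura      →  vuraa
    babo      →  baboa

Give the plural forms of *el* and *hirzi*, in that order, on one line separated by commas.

The alternation tracks the final sound of the stem — -vu when the stem ends in a consonant (*pohoweh*, *wetbul*); -a when the stem ends in a vowel (*tojsapvi*, *zojohe*, *vura*, *babo*).
*el* — final sound /l/ (a consonant) → -vu → *elvu*.
Since the final sound of *hirzi* is /i/ (a vowel), it takes -a, giving *hirzia*.

elvu, hirzia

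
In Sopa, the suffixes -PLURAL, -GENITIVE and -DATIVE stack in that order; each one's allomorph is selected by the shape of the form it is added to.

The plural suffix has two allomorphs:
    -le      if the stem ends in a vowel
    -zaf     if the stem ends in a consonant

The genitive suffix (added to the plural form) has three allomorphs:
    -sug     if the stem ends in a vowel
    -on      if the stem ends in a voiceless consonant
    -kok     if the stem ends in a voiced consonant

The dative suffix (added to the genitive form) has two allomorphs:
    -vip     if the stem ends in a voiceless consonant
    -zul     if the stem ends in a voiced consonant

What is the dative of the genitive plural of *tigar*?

*tigar*: final sound = /r/, a consonant → -zaf → *tigarzaf*.
The plural form *tigarzaf*: final sound = /f/, a voiceless consonant → -on → *tigarzafon*.
The final consonant of the genitive form *tigarzafon* is /n/, which is voiced, so the dative suffix is -zul, giving *tigarzafonzul*.

tigarzafonzul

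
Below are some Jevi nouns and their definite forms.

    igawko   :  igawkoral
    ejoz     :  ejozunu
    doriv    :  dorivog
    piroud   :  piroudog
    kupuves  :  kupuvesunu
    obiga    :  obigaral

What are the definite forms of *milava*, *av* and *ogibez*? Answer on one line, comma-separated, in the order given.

Looking at the final sound of each stem: -unu when the stem ends in a sibilant (*ejoz*, *kupuves*); -og when the stem ends in a non-sibilant consonant (*doriv*, *piroud*); -ral when the stem ends in a vowel (*igawko*, *obiga*).
*milava* — final sound /a/ (a vowel) → -ral → *milavaral*.
*av* — final sound /v/ (a non-sibilant consonant) → -og → *avog*.
The final sound of *ogibez* is /z/, which is a sibilant, so the suffix is -unu, giving *ogibezunu*.

milavaral, avog, ogibezunu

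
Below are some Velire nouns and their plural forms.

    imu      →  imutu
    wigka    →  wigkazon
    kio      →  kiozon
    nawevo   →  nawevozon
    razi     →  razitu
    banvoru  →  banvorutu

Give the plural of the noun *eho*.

Looking at the last vowel of each stem: -tu when the last vowel of the stem is a high vowel (*imu*, *razi*, *banvoru*); -zon when the last vowel of the stem is a non-high vowel (*wigka*, *kio*, *nawevo*).
Since the last vowel of *eho* is /o/ (a non-high vowel), it takes -zon, giving *ehozon*.

ehozon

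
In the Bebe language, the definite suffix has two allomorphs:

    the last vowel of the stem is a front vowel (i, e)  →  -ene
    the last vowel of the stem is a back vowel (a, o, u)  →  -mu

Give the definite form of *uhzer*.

The last vowel of *uhzer* is /e/, which is a front vowel, so the suffix is -ene, giving *uhzerene*.

uhzerene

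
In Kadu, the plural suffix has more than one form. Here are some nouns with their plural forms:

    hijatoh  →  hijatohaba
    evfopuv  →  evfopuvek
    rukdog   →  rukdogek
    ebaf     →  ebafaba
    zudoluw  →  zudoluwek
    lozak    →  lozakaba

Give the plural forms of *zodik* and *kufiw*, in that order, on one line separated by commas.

zodikaba, kufiwek

The pattern is voicing of the final consonant: -aba when the stem ends in a voiceless consonant (*hijatoh*, *ebaf*, *lozak*); -ek when the stem ends in a voiced consonant (*evfopuv*, *rukdog*, *zudoluw*).
*zodik*: final consonant = /k/, voiceless → -aba → *zodikaba*.
*kufiw* — final consonant /w/ (voiced) → -ek → *kufiwek*.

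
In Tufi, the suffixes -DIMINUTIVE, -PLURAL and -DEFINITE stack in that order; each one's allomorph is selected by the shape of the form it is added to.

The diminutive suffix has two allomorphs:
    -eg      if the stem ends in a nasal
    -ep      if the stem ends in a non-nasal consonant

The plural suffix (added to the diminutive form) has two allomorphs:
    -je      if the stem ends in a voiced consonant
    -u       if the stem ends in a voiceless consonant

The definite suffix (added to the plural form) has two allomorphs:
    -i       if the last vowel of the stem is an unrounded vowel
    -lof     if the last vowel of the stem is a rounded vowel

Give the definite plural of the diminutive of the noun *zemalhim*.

zemalhimegjei

*zemalhim* — final consonant /m/ (a nasal) → -eg → *zemalhimeg*.
Since the final consonant of the diminutive form *zemalhimeg* is /g/ (voiced), it takes -je, giving *zemalhimegje*.
The plural form *zemalhimegje*: last vowel = /e/, an unrounded vowel → -i → *zemalhimegjei*.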